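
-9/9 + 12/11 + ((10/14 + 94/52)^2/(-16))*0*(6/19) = 1/11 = 0.09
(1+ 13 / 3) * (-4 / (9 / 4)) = -256 / 27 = -9.48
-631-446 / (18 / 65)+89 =-2152.56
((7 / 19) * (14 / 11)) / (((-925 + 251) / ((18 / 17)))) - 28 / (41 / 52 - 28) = 1742109586 / 1694265815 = 1.03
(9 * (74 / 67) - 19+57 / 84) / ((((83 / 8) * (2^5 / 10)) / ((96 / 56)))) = -235845 / 544978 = -0.43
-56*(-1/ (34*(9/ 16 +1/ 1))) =448/ 425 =1.05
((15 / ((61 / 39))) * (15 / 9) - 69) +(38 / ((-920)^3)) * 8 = -157392313159 / 2968748000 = -53.02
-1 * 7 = -7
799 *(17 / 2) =13583 / 2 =6791.50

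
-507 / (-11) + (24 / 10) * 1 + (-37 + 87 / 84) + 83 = 147111 / 1540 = 95.53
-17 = -17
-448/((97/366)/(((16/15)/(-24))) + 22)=-15616/559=-27.94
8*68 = 544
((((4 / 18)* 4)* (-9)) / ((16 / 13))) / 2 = -13 / 4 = -3.25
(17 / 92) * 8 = 1.48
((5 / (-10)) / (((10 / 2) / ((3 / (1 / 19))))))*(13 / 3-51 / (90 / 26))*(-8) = -11856 / 25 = -474.24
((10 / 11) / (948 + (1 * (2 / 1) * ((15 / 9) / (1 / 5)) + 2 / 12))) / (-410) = -6 / 2610839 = -0.00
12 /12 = 1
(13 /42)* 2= 13 /21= 0.62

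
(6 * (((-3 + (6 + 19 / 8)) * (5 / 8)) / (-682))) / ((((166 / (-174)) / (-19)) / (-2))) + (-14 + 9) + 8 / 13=-3.21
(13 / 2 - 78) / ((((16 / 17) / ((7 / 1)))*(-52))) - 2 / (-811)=1061855 / 103808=10.23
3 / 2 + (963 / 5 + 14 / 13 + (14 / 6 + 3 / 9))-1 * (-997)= 465989 / 390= 1194.84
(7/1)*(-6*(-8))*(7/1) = 2352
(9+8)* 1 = 17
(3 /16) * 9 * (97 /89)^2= 254043 /126736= 2.00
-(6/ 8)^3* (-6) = 81/ 32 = 2.53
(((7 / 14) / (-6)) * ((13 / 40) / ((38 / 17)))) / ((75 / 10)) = -221 / 136800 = -0.00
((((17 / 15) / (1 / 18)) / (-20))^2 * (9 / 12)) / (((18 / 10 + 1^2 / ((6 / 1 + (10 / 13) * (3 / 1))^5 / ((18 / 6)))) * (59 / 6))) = 14331458729088 / 325102528421375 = 0.04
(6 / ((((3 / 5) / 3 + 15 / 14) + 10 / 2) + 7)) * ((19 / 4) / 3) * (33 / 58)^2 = 724185 / 3125156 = 0.23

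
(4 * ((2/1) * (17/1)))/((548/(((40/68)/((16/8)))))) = 10/137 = 0.07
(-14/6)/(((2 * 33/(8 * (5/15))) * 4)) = -7/297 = -0.02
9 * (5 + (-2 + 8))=99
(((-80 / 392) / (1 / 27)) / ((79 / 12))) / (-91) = 3240 / 352261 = 0.01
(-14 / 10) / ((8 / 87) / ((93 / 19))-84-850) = 0.00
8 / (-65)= -8 / 65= -0.12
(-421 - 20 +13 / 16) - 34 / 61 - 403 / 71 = -30935185 / 69296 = -446.42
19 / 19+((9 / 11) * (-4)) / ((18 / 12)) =-13 / 11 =-1.18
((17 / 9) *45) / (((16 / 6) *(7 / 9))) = 2295 / 56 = 40.98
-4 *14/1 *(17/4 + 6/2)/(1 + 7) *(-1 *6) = 609/2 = 304.50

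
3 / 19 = 0.16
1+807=808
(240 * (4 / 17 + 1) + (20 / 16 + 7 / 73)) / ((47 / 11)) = 16261971 / 233308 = 69.70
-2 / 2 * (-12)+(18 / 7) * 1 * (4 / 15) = 444 / 35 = 12.69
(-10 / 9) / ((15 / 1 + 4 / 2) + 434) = -10 / 4059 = -0.00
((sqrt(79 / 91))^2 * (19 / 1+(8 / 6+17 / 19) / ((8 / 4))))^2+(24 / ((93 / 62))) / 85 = 2790931944781 / 9147689460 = 305.10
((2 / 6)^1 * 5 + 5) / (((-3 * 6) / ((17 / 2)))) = -85 / 27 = -3.15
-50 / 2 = -25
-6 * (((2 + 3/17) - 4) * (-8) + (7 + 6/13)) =-29238/221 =-132.30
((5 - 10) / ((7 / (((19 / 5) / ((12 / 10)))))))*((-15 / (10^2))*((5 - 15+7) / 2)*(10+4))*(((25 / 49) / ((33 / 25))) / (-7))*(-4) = -11875 / 7546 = -1.57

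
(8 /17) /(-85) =-8 /1445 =-0.01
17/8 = 2.12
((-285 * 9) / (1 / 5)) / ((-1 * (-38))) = -675 / 2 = -337.50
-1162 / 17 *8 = -546.82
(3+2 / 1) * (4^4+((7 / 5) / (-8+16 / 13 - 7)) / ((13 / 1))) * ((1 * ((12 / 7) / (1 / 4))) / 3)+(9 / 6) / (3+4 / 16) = 47663022 / 16289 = 2926.09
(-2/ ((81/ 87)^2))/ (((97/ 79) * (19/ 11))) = -1461658/ 1343547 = -1.09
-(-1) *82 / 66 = 1.24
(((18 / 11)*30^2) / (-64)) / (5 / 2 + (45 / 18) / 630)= -127575 / 13882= -9.19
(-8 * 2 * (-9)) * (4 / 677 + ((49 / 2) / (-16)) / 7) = -30.65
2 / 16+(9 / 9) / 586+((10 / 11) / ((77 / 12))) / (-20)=237495 / 1985368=0.12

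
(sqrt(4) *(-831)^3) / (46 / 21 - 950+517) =24101960022 / 9047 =2664083.12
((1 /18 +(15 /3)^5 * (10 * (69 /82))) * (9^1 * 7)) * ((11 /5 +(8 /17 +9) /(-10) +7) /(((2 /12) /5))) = 571767551733 /1394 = 410163236.54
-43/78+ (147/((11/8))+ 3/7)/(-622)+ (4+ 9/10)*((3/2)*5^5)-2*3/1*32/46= 1973096345777/85921836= 22963.85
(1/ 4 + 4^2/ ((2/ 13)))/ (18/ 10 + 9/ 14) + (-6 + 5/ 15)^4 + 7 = 3326699/ 3078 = 1080.80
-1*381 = -381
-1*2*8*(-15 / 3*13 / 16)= 65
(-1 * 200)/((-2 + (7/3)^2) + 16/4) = -1800/67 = -26.87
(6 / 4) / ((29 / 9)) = 27 / 58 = 0.47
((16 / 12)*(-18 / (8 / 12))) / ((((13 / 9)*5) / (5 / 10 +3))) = -17.45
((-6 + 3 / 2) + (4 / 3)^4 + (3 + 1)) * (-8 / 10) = -862 / 405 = -2.13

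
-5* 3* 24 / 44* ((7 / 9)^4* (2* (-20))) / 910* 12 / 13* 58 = 3183040 / 451737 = 7.05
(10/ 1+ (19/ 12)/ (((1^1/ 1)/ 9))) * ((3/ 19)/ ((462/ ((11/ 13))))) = 97/ 13832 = 0.01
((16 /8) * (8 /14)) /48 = 1 /42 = 0.02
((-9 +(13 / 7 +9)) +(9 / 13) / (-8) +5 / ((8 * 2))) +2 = 5945 / 1456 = 4.08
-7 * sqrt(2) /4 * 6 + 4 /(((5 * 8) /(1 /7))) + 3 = 211 /70 - 21 * sqrt(2) /2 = -11.83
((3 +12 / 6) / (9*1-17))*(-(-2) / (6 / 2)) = -5 / 12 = -0.42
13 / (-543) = -13 / 543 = -0.02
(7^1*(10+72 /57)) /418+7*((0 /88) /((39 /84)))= 749 /3971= 0.19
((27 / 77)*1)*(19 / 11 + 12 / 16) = 2943 / 3388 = 0.87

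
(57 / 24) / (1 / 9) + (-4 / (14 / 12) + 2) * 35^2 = -13829 / 8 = -1728.62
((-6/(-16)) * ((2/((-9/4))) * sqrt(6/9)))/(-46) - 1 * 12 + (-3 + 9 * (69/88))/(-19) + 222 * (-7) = -1566.21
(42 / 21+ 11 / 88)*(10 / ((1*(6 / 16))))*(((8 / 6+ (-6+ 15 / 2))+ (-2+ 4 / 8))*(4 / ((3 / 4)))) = 10880 / 27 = 402.96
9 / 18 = 0.50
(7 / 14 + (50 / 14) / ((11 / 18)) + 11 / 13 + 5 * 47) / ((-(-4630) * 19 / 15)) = 1454595 / 35223188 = 0.04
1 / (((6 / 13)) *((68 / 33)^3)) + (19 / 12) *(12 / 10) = 6752843 / 3144320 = 2.15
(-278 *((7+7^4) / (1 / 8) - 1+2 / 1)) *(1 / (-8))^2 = -83682.34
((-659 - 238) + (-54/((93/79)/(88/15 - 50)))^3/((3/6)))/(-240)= -20597651734374623/297910000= -69140518.06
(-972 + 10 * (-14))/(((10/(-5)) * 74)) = 278/37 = 7.51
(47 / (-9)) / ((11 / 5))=-235 / 99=-2.37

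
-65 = -65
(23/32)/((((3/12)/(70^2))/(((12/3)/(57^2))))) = 17.34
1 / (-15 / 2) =-2 / 15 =-0.13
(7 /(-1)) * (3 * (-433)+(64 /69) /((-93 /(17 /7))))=9093.17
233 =233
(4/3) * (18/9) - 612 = -1828/3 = -609.33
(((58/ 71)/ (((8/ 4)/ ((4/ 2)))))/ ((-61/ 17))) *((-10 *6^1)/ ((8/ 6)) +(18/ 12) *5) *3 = 110925/ 4331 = 25.61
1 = 1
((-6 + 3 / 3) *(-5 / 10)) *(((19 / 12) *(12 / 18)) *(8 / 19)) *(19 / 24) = 95 / 108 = 0.88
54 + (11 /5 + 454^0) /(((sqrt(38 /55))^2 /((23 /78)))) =41026 /741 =55.37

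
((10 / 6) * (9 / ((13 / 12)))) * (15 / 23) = 2700 / 299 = 9.03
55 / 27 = 2.04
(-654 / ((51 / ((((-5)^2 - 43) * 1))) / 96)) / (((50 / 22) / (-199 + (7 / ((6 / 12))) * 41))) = 62156160 / 17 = 3656244.71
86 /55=1.56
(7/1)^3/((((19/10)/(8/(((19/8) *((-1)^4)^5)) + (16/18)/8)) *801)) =2040850/2602449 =0.78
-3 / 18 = -1 / 6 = -0.17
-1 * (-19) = 19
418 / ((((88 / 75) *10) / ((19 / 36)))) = 1805 / 96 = 18.80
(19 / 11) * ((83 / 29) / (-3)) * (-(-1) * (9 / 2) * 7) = -51.91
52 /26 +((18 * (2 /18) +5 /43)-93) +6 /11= -41784 /473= -88.34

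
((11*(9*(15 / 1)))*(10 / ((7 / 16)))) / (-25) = -9504 / 7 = -1357.71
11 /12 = 0.92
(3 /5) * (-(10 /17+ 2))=-132 /85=-1.55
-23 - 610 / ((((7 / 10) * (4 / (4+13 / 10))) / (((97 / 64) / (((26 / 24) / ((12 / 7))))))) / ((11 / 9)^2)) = -190783477 / 45864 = -4159.77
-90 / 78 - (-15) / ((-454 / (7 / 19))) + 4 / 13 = -96251 / 112138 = -0.86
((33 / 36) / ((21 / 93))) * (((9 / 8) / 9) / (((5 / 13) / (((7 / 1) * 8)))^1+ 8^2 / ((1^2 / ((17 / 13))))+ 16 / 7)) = 4433 / 751164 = 0.01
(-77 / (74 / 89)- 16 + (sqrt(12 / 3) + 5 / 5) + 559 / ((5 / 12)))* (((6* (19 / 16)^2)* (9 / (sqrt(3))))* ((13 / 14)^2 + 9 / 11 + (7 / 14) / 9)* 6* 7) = 476666147601* sqrt(3) / 208384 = 3961964.38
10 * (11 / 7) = 110 / 7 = 15.71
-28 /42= -2 /3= -0.67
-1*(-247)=247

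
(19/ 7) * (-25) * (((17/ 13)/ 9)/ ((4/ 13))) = -8075/ 252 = -32.04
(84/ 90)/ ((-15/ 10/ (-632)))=17696/ 45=393.24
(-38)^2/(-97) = -1444/97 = -14.89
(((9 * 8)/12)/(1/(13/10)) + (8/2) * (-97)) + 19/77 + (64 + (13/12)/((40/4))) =-2918407/9240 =-315.84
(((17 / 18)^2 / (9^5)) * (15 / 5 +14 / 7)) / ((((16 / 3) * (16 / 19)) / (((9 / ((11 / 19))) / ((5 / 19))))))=1982251 / 1995383808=0.00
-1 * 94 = -94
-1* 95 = -95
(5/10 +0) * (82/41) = 1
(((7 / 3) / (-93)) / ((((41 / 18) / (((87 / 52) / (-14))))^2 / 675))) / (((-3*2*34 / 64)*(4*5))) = 3065445 / 4192017284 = 0.00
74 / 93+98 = 9188 / 93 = 98.80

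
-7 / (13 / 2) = -14 / 13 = -1.08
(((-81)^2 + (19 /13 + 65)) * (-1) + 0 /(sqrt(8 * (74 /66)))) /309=-28719 /1339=-21.45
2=2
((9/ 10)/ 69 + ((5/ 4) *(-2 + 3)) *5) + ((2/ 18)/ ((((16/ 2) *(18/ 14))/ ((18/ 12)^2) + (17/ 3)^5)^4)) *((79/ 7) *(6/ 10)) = 28201514699123256331996755750133/ 4502845109891251850017679687500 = 6.26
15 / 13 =1.15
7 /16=0.44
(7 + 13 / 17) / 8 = 33 / 34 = 0.97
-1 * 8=-8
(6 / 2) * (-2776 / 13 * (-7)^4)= -19995528 / 13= -1538117.54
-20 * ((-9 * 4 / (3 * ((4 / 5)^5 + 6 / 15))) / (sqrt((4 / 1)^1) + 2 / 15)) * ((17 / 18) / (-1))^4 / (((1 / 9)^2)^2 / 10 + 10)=97876171875 / 7957192928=12.30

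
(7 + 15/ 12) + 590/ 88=329/ 22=14.95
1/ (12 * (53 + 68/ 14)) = 7/ 4860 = 0.00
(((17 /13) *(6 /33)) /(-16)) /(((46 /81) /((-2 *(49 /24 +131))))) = 1465587 /210496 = 6.96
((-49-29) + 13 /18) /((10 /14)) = -9737 /90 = -108.19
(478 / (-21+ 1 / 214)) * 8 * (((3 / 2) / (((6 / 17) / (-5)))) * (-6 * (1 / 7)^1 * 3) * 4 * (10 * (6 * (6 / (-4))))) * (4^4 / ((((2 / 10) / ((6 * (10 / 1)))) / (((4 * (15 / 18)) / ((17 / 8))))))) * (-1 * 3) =-40725636710400000 / 31451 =-1294891631757.34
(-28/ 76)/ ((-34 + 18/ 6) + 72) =-7/ 779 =-0.01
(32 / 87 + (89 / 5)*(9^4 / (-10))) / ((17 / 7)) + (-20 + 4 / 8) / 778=-276659456483 / 57533100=-4808.70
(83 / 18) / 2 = 83 / 36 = 2.31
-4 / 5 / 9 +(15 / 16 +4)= 3491 / 720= 4.85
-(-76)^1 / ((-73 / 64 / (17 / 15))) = -82688 / 1095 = -75.51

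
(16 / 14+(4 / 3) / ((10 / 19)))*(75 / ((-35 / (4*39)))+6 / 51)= -15349676 / 12495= -1228.47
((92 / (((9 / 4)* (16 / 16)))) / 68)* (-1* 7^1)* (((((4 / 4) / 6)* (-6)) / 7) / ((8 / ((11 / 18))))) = 253 / 5508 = 0.05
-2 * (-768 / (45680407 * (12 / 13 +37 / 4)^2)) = 4153344 / 12783250775287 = 0.00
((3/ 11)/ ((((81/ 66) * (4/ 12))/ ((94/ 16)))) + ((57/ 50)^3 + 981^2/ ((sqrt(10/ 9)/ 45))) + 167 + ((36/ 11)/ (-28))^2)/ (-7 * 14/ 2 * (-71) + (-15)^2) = 383336246641/ 8235381000000 + 25983747 * sqrt(10)/ 7408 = 11091.82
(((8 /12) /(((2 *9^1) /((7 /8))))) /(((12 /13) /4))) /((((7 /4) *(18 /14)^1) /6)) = 91 /243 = 0.37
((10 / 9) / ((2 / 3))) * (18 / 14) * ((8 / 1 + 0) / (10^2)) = 6 / 35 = 0.17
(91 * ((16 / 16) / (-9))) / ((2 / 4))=-182 / 9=-20.22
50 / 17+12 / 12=67 / 17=3.94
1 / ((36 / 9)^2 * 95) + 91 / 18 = 69169 / 13680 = 5.06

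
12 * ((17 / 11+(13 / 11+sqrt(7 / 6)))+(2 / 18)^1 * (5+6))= 2 * sqrt(42)+1564 / 33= 60.36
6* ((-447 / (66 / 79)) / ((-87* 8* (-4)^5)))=-11771 / 2613248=-0.00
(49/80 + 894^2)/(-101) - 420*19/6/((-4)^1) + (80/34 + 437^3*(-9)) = -103169537703113/137360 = -751088655.38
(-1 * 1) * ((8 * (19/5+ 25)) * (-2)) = 2304/5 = 460.80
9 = 9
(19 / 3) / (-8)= -19 / 24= -0.79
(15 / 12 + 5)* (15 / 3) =125 / 4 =31.25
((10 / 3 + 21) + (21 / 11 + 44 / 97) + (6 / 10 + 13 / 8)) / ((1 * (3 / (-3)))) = -3703049 / 128040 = -28.92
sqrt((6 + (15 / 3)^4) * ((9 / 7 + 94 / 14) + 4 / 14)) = sqrt(256186) / 7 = 72.31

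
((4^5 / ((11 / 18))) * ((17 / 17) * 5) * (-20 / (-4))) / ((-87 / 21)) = -3225600 / 319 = -10111.60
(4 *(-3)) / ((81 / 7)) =-28 / 27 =-1.04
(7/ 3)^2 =49/ 9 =5.44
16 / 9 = 1.78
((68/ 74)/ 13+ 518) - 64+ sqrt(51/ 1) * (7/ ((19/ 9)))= 477.75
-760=-760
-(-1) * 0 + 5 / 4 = 5 / 4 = 1.25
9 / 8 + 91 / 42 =79 / 24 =3.29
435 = 435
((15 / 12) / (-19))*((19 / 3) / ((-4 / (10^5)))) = 31250 / 3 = 10416.67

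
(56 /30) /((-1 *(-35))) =4 /75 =0.05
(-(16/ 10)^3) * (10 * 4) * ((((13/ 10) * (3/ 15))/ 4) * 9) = -59904/ 625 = -95.85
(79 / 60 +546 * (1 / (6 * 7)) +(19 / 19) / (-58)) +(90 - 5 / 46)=4169713 / 40020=104.19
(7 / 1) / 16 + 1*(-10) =-153 / 16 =-9.56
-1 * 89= -89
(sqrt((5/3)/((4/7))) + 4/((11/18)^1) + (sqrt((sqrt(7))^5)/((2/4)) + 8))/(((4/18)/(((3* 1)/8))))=9* sqrt(105)/32 + 270/11 + 189* 7^(1/4)/8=65.86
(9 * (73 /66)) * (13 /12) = 949 /88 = 10.78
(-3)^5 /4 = -243 /4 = -60.75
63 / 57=21 / 19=1.11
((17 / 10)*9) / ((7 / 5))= 153 / 14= 10.93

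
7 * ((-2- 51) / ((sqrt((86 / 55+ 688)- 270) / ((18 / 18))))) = -371 * sqrt(35255) / 3846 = -18.11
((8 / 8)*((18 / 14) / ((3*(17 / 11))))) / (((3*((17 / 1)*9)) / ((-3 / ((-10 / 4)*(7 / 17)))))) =22 / 12495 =0.00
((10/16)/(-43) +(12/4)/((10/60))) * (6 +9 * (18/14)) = 761001/2408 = 316.03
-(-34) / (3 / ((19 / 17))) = 38 / 3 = 12.67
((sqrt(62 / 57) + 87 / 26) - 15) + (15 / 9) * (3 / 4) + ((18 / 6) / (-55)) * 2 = -30067 / 2860 + sqrt(3534) / 57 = -9.47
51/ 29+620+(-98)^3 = -27276537/ 29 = -940570.24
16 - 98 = -82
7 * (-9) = -63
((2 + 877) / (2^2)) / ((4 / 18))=7911 / 8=988.88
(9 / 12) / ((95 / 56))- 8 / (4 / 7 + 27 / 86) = -435134 / 50635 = -8.59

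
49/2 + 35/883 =43337/1766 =24.54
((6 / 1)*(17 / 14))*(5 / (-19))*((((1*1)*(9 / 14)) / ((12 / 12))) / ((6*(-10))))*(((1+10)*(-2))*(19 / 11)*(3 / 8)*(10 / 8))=-2295 / 6272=-0.37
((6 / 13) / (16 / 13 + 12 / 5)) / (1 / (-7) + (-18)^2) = 105 / 267506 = 0.00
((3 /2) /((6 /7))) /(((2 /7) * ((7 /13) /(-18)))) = -819 /4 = -204.75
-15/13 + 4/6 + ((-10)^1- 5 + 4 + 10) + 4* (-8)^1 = -1306/39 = -33.49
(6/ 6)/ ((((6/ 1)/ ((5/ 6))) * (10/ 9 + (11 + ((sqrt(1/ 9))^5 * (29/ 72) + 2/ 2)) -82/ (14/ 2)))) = 3402/ 34255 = 0.10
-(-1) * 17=17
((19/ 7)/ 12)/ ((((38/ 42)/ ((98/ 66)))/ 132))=49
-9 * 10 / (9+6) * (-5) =30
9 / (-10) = -9 / 10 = -0.90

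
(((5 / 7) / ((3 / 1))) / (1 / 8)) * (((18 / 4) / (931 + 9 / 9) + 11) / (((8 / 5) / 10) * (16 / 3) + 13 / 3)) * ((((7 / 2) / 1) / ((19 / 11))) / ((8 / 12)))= 84616125 / 6888412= 12.28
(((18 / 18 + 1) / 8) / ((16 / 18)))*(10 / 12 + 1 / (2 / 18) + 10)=357 / 64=5.58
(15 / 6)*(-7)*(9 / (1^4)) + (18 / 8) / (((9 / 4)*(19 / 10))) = -5965 / 38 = -156.97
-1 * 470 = -470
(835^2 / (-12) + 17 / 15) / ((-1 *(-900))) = -64.56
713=713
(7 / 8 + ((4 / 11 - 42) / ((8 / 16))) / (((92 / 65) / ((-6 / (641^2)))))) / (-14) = -728384731 / 11642724016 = -0.06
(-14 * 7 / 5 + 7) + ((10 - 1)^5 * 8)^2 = 1115771008257 / 5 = 223154201651.40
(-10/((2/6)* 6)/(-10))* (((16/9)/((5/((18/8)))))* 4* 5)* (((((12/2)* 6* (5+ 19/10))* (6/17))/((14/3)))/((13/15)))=268272/1547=173.41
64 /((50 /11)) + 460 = 11852 /25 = 474.08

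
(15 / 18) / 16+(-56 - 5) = -60.95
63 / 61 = 1.03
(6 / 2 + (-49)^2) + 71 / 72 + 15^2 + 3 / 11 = 2083165 / 792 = 2630.26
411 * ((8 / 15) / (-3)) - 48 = -1816 / 15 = -121.07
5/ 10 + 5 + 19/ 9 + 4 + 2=245/ 18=13.61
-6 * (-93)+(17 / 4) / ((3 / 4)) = 563.67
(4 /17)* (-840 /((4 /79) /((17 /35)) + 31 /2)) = -176960 /13971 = -12.67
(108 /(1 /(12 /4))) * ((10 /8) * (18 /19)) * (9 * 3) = 196830 /19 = 10359.47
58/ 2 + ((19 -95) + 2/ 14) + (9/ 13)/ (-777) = -157771/ 3367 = -46.86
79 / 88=0.90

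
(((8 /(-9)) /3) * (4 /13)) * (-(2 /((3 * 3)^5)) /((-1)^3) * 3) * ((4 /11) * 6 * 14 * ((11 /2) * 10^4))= -35840000 /2302911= -15.56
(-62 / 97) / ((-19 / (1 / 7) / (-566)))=-35092 / 12901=-2.72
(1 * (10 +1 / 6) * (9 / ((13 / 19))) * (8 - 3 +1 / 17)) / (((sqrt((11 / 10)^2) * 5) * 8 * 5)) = 149511 / 48620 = 3.08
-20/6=-3.33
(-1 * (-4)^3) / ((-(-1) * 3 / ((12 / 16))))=16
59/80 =0.74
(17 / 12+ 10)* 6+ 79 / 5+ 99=1833 / 10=183.30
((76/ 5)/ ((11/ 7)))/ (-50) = -0.19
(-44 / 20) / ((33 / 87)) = -29 / 5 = -5.80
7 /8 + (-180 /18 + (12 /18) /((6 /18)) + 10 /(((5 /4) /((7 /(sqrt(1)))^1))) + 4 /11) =4333 /88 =49.24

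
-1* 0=0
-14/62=-7/31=-0.23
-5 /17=-0.29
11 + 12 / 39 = 147 / 13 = 11.31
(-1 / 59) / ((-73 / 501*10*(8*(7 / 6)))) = 1503 / 1205960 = 0.00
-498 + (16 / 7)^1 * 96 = -1950 / 7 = -278.57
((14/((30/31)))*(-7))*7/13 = -54.53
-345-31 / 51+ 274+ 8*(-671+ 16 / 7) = -1935412 / 357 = -5421.32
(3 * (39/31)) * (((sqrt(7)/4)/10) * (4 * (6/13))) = 27 * sqrt(7)/155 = 0.46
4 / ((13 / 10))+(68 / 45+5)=5609 / 585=9.59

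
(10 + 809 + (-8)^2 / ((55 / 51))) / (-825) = -16103 / 15125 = -1.06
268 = 268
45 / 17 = 2.65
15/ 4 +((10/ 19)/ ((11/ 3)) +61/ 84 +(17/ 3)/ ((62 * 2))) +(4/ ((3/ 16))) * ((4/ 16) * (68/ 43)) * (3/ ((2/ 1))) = 135081823/ 7800716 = 17.32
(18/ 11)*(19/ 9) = 38/ 11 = 3.45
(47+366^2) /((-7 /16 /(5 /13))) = -10720240 /91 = -117804.84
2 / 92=1 / 46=0.02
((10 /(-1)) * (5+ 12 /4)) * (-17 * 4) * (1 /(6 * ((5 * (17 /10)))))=320 /3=106.67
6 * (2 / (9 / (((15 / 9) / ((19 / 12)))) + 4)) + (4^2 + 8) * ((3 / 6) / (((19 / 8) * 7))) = 56016 / 33383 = 1.68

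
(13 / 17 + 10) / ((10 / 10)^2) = 183 / 17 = 10.76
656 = 656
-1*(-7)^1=7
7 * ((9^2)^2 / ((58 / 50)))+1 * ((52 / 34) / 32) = 312303977 / 7888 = 39592.29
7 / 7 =1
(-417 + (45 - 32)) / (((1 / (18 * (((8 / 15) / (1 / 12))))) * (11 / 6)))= -1396224 / 55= -25385.89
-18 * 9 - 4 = -166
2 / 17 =0.12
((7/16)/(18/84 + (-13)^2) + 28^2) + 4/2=14896321/18952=786.00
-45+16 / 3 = -119 / 3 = -39.67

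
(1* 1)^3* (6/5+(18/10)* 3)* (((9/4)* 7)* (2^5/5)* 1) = 16632/25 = 665.28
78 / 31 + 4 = 6.52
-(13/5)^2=-169/25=-6.76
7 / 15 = 0.47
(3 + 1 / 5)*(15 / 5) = 48 / 5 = 9.60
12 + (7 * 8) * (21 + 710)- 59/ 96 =3930949/ 96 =40947.39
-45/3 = -15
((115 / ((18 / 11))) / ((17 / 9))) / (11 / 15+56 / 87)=550275 / 20366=27.02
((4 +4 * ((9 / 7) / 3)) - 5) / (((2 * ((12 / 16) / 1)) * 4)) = 5 / 42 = 0.12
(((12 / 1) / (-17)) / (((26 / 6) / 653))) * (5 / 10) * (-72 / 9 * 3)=282096 / 221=1276.45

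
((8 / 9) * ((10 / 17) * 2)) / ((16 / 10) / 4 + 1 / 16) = 2.26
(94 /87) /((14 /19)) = 893 /609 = 1.47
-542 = -542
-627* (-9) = 5643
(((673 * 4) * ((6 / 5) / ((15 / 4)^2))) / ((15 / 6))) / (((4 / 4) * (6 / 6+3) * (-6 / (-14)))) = 301504 / 5625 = 53.60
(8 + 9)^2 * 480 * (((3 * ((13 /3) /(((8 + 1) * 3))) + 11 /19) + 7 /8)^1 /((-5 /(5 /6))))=-22955270 /513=-44747.12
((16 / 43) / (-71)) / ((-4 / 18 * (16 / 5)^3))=1125 / 1563136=0.00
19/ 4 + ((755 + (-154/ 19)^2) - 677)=214355/ 1444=148.45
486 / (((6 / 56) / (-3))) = -13608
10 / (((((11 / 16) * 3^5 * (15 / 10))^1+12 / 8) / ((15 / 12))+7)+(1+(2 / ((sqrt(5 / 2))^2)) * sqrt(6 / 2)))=3354800 / 70338697-12800 * sqrt(3) / 70338697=0.05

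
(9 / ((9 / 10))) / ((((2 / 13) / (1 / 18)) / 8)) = 260 / 9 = 28.89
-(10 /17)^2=-100 /289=-0.35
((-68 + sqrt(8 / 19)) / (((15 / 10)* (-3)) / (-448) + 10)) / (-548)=15232 / 1228753 - 448* sqrt(38) / 23346307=0.01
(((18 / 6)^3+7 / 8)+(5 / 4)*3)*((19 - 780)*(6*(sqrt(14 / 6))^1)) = -192533*sqrt(21) / 4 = -220574.26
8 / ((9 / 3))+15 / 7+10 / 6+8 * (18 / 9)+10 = 32.48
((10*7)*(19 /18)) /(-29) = -665 /261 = -2.55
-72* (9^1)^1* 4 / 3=-864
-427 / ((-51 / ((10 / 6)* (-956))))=-2041060 / 153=-13340.26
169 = 169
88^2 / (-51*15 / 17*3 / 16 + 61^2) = 123904 / 59401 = 2.09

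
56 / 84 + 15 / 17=79 / 51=1.55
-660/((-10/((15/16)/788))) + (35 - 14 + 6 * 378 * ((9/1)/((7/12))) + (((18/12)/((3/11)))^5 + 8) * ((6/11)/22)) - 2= 6700305739/190696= 35136.06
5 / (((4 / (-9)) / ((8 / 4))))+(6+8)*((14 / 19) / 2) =-659 / 38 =-17.34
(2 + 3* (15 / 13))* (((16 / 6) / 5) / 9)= 568 / 1755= 0.32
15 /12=5 /4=1.25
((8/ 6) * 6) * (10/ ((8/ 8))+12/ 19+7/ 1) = 2680/ 19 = 141.05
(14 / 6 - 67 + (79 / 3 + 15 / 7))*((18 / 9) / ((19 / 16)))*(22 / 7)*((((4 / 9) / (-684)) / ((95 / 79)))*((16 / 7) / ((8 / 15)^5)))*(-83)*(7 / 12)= -225396875 / 849072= -265.46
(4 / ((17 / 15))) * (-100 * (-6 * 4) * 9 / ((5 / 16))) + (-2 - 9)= 4147013 / 17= 243941.94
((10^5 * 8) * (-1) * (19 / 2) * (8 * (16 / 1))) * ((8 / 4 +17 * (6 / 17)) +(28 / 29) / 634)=-71557222400000 / 9193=-7783881475.04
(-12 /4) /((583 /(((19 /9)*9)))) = -0.10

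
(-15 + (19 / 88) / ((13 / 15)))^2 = 284765625 / 1308736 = 217.59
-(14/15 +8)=-134/15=-8.93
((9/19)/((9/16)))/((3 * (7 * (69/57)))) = 16/483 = 0.03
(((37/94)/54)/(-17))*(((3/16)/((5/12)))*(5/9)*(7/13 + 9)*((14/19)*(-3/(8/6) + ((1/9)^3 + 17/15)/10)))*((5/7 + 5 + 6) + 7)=1800229117/59761524600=0.03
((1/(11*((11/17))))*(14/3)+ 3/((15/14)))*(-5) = -6272/363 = -17.28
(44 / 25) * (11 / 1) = 484 / 25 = 19.36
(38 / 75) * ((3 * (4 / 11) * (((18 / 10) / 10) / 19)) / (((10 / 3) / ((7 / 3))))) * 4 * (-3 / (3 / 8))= -4032 / 34375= -0.12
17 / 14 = 1.21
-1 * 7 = -7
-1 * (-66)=66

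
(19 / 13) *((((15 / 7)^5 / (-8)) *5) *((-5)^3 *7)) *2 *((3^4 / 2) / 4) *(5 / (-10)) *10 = -3652119140625 / 998816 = -3656448.38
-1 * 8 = -8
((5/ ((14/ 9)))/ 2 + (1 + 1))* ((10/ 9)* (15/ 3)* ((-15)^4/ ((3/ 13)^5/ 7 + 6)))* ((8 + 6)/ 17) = 12304882078125/ 88369111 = 139244.15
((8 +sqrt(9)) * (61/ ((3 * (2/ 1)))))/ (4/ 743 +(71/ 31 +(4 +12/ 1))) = 15455143/ 2528430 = 6.11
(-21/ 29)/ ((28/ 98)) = -147/ 58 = -2.53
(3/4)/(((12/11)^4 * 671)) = 1331/1686528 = 0.00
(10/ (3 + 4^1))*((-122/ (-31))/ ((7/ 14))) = 2440/ 217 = 11.24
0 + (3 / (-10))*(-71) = 213 / 10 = 21.30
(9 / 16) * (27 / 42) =0.36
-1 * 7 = -7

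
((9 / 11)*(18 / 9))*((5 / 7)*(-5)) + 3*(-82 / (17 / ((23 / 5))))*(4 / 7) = -287202 / 6545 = -43.88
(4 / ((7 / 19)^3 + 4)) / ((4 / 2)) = 13718 / 27779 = 0.49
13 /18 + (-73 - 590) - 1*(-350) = -5621 /18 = -312.28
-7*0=0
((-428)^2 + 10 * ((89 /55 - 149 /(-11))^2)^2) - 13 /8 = 10422743538551 /14641000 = 711887.41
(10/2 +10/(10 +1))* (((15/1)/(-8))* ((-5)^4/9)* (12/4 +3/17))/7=-1828125/5236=-349.15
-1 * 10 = -10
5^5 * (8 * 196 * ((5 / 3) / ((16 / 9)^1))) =4593750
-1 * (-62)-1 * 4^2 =46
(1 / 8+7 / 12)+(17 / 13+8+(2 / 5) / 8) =15703 / 1560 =10.07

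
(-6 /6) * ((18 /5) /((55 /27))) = -486 /275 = -1.77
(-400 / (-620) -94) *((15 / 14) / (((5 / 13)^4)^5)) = -82500547746757550363835141 / 4138946533203125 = -19932740634.59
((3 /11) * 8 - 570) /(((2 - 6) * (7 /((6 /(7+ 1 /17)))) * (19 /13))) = 690183 /58520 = 11.79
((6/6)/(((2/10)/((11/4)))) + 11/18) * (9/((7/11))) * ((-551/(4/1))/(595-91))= -3133537/56448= -55.51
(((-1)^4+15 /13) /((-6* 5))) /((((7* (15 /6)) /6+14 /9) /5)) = -0.08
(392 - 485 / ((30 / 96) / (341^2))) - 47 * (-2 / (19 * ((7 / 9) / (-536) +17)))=-281172136193224 / 1558019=-180467719.71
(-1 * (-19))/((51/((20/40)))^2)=0.00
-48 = -48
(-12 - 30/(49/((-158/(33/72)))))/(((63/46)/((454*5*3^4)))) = 100830875760/3773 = 26724324.35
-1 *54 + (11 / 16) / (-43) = -37163 / 688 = -54.02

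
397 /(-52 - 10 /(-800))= -31760 /4159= -7.64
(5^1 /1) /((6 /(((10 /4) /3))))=25 /36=0.69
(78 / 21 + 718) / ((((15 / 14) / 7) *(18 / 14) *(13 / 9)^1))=2538.95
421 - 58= 363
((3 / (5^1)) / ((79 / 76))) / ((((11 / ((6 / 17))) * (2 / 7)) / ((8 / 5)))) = 38304 / 369325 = 0.10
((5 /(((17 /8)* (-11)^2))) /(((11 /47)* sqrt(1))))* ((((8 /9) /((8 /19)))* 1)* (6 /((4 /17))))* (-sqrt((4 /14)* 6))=-35720* sqrt(21) /27951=-5.86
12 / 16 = 3 / 4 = 0.75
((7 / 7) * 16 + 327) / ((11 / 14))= 4802 / 11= 436.55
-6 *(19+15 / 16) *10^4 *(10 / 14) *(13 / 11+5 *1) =-36975000 / 7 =-5282142.86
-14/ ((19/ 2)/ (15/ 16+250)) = -28105/ 76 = -369.80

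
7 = 7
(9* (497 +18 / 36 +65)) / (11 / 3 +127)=30375 / 784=38.74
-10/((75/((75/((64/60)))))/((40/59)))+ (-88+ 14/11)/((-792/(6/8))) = -716619/114224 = -6.27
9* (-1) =-9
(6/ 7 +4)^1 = 34/ 7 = 4.86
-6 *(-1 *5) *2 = 60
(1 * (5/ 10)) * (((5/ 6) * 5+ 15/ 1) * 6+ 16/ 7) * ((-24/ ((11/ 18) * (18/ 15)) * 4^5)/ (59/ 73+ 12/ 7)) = -11046850560/ 14179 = -779099.41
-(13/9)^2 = -169/81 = -2.09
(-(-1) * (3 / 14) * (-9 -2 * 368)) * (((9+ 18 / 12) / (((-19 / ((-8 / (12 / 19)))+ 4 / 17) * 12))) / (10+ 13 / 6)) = -113985 / 17228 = -6.62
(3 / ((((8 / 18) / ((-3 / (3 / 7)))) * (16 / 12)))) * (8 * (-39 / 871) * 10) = 8505 / 67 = 126.94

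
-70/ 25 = -2.80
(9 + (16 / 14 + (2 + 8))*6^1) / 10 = 531 / 70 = 7.59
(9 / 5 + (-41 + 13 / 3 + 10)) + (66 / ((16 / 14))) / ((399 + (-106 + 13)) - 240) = -2879 / 120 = -23.99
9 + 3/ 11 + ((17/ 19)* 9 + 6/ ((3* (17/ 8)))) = 64901/ 3553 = 18.27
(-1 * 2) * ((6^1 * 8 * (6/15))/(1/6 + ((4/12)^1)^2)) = -3456/25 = -138.24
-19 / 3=-6.33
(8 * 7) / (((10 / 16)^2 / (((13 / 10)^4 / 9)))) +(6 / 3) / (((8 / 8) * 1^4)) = 6678914 / 140625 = 47.49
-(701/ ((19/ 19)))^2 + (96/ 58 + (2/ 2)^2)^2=-413262312/ 841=-491393.95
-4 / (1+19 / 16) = -64 / 35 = -1.83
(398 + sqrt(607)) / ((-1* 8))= -199 / 4 - sqrt(607) / 8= -52.83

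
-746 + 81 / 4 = -2903 / 4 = -725.75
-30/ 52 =-15/ 26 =-0.58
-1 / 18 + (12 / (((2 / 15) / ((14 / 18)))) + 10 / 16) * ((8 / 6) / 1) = 847 / 9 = 94.11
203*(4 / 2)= 406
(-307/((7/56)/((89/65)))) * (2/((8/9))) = -491814/65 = -7566.37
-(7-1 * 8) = 1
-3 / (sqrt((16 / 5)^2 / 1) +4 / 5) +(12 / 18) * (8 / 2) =23 / 12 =1.92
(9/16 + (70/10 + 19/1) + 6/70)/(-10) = -14923/5600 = -2.66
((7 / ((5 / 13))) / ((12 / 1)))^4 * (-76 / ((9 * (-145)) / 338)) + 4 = 228650599771 / 2114100000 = 108.16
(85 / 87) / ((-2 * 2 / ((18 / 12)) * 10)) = -0.04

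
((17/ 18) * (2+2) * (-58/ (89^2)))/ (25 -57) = 493/ 570312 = 0.00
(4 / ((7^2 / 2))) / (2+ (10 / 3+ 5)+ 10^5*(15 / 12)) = 24 / 18376519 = 0.00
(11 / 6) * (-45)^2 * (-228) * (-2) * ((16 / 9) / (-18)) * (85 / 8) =-1776500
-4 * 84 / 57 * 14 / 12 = -392 / 57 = -6.88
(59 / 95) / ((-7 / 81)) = -4779 / 665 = -7.19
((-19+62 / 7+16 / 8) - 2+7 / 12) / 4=-803 / 336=-2.39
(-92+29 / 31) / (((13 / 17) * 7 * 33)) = -15997 / 31031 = -0.52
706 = 706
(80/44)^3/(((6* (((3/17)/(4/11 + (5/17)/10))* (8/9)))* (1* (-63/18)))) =-10500/14641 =-0.72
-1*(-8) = 8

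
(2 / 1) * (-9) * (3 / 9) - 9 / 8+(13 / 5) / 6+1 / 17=-13531 / 2040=-6.63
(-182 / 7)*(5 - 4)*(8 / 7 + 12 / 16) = -689 / 14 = -49.21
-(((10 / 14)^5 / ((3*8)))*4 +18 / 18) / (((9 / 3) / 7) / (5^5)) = -324896875 / 43218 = -7517.63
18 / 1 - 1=17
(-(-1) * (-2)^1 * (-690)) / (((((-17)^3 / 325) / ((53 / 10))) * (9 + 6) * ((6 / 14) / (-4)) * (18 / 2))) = 4437160 / 132651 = 33.45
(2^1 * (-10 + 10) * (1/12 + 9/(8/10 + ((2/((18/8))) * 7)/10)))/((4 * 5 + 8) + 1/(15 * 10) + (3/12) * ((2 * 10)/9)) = 0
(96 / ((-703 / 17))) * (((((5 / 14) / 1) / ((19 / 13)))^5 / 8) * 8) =-59174821875 / 29255904512779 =-0.00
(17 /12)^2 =289 /144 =2.01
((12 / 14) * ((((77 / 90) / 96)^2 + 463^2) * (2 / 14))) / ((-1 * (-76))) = 16002560108329 / 46332518400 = 345.39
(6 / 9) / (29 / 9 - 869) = -0.00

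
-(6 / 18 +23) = -70 / 3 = -23.33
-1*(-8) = 8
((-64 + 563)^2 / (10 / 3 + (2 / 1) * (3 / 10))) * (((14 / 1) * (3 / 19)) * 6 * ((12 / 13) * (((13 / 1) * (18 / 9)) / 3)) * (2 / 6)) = 2509930080 / 1121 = 2239009.88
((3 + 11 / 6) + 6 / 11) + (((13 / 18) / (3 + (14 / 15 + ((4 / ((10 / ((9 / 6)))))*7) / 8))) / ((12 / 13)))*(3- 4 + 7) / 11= 12887 / 2354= 5.47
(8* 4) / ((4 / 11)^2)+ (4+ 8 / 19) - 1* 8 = 4530 / 19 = 238.42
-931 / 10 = -93.10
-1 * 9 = -9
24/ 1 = 24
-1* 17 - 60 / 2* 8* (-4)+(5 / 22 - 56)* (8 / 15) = 50229 / 55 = 913.25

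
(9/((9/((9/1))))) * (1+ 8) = 81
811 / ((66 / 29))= 23519 / 66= 356.35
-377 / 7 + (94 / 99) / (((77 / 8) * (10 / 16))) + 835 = 781.30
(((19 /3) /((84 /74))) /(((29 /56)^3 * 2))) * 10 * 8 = 352737280 /219501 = 1607.00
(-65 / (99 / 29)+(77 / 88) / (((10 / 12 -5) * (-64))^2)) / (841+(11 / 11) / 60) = -9651193763 / 426294528000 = -0.02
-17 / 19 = -0.89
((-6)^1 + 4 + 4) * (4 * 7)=56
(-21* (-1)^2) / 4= -21 / 4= -5.25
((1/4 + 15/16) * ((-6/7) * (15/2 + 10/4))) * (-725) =206625/28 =7379.46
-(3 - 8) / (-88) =-5 / 88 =-0.06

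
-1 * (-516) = 516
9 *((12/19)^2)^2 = 1.43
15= 15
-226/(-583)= 226/583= 0.39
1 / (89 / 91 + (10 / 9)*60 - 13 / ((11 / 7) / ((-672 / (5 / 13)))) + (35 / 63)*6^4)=15015 / 228854933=0.00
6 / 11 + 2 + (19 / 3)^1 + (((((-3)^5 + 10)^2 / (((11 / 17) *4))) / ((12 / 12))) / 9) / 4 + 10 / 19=17818403 / 30096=592.05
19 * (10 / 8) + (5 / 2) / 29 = 2765 / 116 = 23.84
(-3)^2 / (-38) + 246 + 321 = 21537 / 38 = 566.76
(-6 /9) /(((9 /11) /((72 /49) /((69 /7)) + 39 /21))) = -1.63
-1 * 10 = -10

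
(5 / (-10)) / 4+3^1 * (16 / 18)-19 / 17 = 581 / 408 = 1.42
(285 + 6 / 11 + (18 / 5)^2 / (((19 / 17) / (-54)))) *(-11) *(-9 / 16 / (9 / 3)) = -5339331 / 7600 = -702.54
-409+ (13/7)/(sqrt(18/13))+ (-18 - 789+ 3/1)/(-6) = -275+ 13*sqrt(26)/42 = -273.42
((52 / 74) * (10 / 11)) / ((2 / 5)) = 650 / 407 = 1.60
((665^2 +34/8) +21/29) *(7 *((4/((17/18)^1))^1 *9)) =58172699718/493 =117997362.51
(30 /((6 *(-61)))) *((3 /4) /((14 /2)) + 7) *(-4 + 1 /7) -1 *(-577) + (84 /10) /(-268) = 2319909257 /4005260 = 579.22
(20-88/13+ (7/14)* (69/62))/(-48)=-22225/77376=-0.29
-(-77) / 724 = 77 / 724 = 0.11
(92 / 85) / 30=46 / 1275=0.04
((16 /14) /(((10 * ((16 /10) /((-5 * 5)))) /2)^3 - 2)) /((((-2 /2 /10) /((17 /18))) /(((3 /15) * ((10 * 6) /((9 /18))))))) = 42500000 /333501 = 127.44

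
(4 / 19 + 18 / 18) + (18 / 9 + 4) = 137 / 19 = 7.21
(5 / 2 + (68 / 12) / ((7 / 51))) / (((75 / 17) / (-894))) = -1552729 / 175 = -8872.74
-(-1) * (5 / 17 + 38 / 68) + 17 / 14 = 246 / 119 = 2.07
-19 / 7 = -2.71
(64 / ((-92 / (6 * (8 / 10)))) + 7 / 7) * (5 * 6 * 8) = -12912 / 23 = -561.39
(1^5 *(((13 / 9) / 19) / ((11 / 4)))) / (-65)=-4 / 9405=-0.00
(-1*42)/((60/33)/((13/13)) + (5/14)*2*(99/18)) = -2156/295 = -7.31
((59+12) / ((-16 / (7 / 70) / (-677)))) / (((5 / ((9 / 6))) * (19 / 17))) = 80.64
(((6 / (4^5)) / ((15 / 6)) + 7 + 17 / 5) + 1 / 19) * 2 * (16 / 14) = 50853 / 2128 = 23.90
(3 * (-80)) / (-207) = 80 / 69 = 1.16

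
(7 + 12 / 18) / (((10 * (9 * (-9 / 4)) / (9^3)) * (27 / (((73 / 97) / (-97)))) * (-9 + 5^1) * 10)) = -1679 / 8468100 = -0.00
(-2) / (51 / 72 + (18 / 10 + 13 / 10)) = -0.53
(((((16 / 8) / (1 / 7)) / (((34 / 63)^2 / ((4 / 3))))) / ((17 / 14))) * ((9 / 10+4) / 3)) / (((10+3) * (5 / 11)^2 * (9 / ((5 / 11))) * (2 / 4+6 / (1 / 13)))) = 5176556 / 250685825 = 0.02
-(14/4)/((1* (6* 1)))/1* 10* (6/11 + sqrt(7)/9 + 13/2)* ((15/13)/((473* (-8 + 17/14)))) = 245* sqrt(7)/1051479 + 37975/2570282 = 0.02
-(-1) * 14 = 14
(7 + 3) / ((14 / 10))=50 / 7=7.14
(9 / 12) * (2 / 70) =0.02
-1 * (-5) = 5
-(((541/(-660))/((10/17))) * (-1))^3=-2.71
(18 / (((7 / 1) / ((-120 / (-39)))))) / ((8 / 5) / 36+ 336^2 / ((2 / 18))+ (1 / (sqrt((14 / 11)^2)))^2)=907200 / 116501974121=0.00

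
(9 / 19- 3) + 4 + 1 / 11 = 327 / 209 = 1.56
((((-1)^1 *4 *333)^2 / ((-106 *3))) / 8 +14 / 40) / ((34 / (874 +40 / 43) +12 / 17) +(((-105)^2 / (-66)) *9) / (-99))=-28590738693803 / 653411402590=-43.76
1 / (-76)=-1 / 76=-0.01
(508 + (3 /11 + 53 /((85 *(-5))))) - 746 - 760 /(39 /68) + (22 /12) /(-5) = -570074429 /364650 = -1563.35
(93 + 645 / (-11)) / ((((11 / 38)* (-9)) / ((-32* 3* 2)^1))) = 306432 / 121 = 2532.50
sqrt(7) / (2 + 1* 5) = sqrt(7) / 7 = 0.38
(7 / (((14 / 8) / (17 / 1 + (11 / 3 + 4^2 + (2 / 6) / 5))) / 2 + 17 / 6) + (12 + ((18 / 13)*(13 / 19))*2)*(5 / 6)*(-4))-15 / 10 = -65134127 / 1435754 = -45.37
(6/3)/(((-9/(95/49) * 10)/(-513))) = 1083/49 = 22.10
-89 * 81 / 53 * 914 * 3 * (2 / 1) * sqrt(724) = -79068312 * sqrt(181) / 53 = -20070855.54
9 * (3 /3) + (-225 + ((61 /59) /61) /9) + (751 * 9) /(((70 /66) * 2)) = 110409307 /37170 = 2970.39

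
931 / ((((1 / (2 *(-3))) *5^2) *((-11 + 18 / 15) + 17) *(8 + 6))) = -133 / 60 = -2.22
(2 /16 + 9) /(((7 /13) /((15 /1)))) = 14235 /56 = 254.20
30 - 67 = -37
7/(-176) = -7/176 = -0.04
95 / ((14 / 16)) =108.57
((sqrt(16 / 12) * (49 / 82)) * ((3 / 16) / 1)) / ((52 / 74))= 1813 * sqrt(3) / 17056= 0.18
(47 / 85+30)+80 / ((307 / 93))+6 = 60.79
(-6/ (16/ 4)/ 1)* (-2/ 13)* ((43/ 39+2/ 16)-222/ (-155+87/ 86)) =11028773/ 17904536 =0.62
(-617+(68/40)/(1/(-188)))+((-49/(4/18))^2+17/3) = 2861359/60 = 47689.32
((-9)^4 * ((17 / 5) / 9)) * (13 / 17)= 9477 / 5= 1895.40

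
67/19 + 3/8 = 593/152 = 3.90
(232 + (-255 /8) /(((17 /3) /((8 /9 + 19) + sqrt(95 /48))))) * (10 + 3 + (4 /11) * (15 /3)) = 1662.77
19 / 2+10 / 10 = 21 / 2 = 10.50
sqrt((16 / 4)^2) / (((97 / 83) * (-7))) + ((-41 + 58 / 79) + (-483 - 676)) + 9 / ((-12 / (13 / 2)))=-516940367 / 429128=-1204.63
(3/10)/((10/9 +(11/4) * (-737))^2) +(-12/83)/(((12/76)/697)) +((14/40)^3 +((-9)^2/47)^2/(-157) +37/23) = -17929831276606589269079201/28165686270554406344000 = -636.58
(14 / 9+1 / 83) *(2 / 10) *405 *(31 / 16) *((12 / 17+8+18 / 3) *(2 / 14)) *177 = 7228436625 / 79016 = 91480.67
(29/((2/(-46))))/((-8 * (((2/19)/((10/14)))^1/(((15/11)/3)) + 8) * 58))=10925/63264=0.17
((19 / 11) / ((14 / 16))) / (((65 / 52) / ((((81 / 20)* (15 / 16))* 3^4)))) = 373977 / 770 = 485.68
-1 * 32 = -32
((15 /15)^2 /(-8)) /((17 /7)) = -7 /136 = -0.05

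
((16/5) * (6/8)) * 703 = 8436/5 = 1687.20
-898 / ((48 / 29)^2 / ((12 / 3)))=-377609 / 288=-1311.14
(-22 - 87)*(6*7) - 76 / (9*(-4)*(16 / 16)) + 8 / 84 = -288275 / 63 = -4575.79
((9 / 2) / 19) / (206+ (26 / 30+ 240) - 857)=-135 / 233776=-0.00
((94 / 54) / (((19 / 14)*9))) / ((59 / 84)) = 18424 / 90801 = 0.20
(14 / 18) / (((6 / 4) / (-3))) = -14 / 9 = -1.56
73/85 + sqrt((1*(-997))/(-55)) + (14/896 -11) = -55083/5440 + sqrt(54835)/55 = -5.87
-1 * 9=-9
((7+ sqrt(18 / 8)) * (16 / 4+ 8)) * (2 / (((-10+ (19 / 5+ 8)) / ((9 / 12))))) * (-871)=-74035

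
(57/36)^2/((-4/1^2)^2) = 361/2304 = 0.16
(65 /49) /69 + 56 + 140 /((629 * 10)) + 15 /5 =125560510 /2126649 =59.04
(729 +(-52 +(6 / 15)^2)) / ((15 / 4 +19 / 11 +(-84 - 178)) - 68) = -744876 / 356975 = -2.09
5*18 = 90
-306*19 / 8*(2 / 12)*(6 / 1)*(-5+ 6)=-2907 / 4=-726.75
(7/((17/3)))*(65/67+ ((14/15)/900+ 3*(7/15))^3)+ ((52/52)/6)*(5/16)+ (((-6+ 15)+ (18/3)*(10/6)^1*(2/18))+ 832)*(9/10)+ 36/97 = 34563987793512215821/45304935187500000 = 762.92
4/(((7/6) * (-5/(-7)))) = 24/5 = 4.80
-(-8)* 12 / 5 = 96 / 5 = 19.20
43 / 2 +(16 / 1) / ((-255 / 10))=2129 / 102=20.87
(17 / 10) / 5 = 17 / 50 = 0.34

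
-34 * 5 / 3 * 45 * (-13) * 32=1060800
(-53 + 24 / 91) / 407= -4799 / 37037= -0.13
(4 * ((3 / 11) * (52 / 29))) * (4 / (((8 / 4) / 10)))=12480 / 319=39.12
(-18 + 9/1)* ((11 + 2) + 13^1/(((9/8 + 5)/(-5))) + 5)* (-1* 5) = 16290/49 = 332.45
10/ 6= 1.67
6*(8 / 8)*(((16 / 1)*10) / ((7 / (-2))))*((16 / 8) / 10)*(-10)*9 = 34560 / 7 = 4937.14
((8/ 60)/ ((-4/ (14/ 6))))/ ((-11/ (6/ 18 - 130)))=-2723/ 2970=-0.92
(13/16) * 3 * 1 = 39/16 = 2.44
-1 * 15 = -15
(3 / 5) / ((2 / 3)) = 9 / 10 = 0.90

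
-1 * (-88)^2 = -7744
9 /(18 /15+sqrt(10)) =-135 /107+225 * sqrt(10) /214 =2.06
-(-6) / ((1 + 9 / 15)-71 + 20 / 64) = -0.09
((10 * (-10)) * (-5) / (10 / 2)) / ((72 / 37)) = 925 / 18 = 51.39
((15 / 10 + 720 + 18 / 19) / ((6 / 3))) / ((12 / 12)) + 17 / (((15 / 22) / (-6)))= 80417 / 380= 211.62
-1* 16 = -16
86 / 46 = 43 / 23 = 1.87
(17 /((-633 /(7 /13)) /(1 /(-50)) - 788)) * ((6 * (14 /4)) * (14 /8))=0.01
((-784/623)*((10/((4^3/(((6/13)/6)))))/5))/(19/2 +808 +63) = -7/2037477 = -0.00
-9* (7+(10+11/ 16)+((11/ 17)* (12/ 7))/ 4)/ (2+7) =-34205/ 1904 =-17.96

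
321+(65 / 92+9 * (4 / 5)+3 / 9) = 454351 / 1380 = 329.24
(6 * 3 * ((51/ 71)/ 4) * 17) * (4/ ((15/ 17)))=88434/ 355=249.11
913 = 913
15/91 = 0.16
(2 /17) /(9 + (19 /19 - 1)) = 2 /153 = 0.01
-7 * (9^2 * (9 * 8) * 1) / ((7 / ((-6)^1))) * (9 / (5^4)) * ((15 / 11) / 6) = 157464 / 1375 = 114.52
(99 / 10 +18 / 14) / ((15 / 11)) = 8.20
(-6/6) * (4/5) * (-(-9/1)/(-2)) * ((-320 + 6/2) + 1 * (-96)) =-7434/5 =-1486.80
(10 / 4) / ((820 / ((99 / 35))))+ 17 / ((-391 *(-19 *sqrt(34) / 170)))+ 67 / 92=5 *sqrt(34) / 437+ 194567 / 264040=0.80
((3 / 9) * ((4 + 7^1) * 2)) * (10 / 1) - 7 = 199 / 3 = 66.33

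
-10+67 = 57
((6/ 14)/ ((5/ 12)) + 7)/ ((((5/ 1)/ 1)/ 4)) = 1124/ 175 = 6.42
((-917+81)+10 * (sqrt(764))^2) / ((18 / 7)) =2646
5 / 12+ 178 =178.42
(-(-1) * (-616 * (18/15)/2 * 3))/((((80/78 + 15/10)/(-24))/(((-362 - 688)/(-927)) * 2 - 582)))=-619720028928/101455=-6108324.17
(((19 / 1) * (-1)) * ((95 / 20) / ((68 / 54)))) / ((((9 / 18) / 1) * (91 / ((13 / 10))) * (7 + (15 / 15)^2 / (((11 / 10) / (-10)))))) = 107217 / 109480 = 0.98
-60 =-60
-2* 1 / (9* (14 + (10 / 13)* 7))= -0.01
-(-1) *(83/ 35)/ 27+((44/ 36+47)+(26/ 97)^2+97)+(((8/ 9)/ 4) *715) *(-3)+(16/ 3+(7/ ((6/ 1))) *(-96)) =-3894047368/ 8891505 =-437.95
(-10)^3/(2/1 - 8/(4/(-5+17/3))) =-1500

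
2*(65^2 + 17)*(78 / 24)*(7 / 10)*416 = 40146288 / 5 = 8029257.60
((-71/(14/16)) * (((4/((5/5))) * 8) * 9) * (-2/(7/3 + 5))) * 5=31867.01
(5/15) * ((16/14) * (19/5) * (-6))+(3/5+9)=32/35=0.91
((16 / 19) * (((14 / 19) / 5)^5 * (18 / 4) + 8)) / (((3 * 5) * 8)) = 123809790416 / 2205275671875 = 0.06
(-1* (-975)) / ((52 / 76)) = 1425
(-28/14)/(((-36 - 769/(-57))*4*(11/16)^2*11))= 7296/1707673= 0.00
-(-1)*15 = 15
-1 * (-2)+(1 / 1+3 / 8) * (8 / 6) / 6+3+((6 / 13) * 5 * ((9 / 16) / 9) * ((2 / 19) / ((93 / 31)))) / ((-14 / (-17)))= 661243 / 124488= 5.31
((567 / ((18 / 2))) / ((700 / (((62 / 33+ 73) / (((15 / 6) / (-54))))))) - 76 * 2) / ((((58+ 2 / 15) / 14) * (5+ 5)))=-8592171 / 1199000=-7.17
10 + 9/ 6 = 23/ 2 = 11.50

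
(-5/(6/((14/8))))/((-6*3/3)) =35/144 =0.24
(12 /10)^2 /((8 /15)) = 2.70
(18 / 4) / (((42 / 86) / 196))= 1806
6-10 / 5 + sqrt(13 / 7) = 5.36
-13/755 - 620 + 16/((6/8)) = -1356019/2265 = -598.68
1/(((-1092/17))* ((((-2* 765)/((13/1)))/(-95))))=-19/1512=-0.01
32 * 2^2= 128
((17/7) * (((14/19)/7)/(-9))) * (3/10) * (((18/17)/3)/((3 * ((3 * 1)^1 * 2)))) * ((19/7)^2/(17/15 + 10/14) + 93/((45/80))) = -689813/24382890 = -0.03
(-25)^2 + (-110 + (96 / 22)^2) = 534.04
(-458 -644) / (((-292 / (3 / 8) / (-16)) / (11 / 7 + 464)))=-10542.32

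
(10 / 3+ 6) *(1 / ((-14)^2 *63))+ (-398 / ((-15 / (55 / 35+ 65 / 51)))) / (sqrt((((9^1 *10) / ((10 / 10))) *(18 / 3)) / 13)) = 1 / 1323+ 202184 *sqrt(195) / 240975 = 11.72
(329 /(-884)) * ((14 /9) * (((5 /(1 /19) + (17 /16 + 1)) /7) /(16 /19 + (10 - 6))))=-9707803 /5855616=-1.66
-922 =-922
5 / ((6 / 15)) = 12.50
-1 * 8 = -8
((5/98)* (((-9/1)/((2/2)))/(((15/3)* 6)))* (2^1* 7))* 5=-15/14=-1.07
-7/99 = -0.07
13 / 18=0.72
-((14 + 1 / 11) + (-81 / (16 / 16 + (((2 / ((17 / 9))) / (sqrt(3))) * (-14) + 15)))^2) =-151062641273 / 1917801776 - 676918053 * sqrt(3) / 21793202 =-132.57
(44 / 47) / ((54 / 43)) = 946 / 1269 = 0.75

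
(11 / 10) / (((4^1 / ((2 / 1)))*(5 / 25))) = 11 / 4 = 2.75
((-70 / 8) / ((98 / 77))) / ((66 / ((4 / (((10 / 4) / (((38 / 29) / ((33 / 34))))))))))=-646 / 2871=-0.23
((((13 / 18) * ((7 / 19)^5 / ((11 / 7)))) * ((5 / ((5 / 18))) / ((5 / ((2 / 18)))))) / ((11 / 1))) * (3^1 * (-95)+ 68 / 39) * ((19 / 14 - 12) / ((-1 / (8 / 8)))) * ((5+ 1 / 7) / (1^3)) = -7904106406 / 4494119685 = -1.76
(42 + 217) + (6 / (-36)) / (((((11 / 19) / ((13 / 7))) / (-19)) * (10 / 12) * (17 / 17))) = 104408 / 385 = 271.19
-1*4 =-4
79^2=6241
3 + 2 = 5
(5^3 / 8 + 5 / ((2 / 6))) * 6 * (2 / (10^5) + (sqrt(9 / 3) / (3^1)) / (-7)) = 147 / 40000 - 35 * sqrt(3) / 4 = -15.15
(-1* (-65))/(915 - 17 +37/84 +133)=0.06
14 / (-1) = -14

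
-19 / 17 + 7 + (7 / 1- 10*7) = -971 / 17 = -57.12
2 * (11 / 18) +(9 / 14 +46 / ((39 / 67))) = 80.89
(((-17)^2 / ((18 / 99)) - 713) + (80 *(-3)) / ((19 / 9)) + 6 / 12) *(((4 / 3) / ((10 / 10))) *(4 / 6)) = 116024 / 171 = 678.50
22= 22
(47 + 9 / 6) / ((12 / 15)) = 485 / 8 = 60.62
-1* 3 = -3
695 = 695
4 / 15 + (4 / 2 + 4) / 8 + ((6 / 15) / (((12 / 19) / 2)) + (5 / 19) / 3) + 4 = 2421 / 380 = 6.37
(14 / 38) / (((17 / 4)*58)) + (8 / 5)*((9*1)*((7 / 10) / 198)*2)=266126 / 2575925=0.10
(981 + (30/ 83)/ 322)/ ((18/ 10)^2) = 109242650/ 360801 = 302.78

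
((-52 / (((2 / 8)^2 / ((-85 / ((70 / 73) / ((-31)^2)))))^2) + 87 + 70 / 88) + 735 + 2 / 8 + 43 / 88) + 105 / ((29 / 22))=-12079649302719282245 / 125048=-96600099983360.65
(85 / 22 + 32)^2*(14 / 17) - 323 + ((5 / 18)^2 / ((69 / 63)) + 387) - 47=5499420545 / 5109588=1076.29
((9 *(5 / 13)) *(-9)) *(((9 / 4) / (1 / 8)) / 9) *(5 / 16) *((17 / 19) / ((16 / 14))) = -240975 / 15808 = -15.24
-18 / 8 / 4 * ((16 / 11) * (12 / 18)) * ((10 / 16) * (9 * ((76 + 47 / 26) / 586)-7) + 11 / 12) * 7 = 6940381 / 670384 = 10.35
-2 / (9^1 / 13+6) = -26 / 87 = -0.30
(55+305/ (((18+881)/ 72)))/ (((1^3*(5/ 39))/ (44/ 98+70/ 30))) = 75932077/ 44051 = 1723.73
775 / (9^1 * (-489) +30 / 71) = -55025 / 312441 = -0.18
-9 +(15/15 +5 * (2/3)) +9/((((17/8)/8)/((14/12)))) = 1778/51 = 34.86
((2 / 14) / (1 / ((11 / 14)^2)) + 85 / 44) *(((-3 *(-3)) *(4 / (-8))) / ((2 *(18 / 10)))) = -76215 / 30184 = -2.53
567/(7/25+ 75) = 7.53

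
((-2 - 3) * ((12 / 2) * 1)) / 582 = -5 / 97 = -0.05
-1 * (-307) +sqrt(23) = 311.80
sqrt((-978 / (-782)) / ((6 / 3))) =sqrt(382398) / 782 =0.79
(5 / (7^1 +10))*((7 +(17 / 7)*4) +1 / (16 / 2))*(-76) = -376.41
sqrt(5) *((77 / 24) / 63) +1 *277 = 11 *sqrt(5) / 216 +277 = 277.11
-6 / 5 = -1.20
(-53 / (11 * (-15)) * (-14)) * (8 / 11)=-3.27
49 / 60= 0.82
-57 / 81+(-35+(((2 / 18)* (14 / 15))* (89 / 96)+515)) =3106463 / 6480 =479.39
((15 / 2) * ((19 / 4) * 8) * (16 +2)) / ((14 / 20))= 51300 / 7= 7328.57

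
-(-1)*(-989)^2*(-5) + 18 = -4890587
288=288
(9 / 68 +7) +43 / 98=25227 / 3332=7.57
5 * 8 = 40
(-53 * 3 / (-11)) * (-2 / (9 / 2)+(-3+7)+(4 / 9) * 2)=2120 / 33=64.24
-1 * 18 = -18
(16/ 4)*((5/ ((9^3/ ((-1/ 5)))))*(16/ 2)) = -32/ 729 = -0.04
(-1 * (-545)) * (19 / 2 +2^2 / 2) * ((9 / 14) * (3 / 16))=755.46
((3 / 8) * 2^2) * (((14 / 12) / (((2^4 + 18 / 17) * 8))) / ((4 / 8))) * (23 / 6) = 2737 / 27840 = 0.10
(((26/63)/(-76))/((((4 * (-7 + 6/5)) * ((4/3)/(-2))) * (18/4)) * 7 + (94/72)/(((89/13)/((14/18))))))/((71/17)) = -1770210/663520714283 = -0.00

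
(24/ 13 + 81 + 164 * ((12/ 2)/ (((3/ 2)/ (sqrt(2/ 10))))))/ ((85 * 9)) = 0.49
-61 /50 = -1.22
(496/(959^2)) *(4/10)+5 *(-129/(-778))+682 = 2442862042381/3577559090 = 682.83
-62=-62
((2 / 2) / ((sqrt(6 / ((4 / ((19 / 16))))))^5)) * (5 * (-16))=-327680 * sqrt(114) / 185193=-18.89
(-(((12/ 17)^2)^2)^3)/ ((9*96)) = -10319560704/ 582622237229761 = -0.00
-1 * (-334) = 334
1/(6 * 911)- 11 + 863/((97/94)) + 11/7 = 3068897311/3711414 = 826.88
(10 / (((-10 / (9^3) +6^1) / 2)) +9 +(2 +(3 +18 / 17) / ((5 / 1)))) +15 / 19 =28089616 / 1761965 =15.94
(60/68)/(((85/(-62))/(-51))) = 558/17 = 32.82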